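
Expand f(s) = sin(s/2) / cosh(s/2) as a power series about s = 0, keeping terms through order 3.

-s^3/12 + s/2

Invert the denominator's series and multiply.
f(0) = 0
f′(0) = 1/2
f′′(0) = 0
f′′′(0) = -1/2
Then c_k = f^(k)(0)/k! gives each Taylor coefficient.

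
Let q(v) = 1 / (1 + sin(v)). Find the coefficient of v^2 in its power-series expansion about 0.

1

Write 1/(1+u) = 1 - u + u^2 - u^3 + ... and substitute the series for u.
q(0) = 1
q′(0) = -1
q′′(0) = 2
So c_2 = q′′(0)/2! = 1.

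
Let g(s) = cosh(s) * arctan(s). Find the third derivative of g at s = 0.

Write out both Maclaurin series and multiply, keeping only the needed powers.
The coefficient of s^3 in the expansion is 1/6, so g′′′(0) = 3! * (1/6) = 1.

1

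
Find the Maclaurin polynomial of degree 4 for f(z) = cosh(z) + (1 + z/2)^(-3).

Combine the two series term by term.
f(0) = 2
f′(0) = -3/2
f′′(0) = 4
f′′′(0) = -15/2
f^(4)(0) = 47/2

47*z^4/48 - 5*z^3/4 + 2*z^2 - 3*z/2 + 2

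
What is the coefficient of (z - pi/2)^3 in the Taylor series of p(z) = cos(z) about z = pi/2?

1/6

Apply the Taylor formula c_k = f^(k)(a)/k!.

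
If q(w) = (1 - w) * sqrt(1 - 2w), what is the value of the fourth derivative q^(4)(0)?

-3

Shift and add copies of the series according to the polynomial's terms.
The coefficient of w^4 in the expansion is -1/8, so q^(4)(0) = 4! * (-1/8) = -3.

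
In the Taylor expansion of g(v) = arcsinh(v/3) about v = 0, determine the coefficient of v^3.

-1/162

g(0) = 0
g′(0) = 1/3
g′′(0) = 0
g′′′(0) = -1/27
So c_3 = g′′′(0)/3! = -1/162.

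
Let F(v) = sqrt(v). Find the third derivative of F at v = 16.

3/8192

The coefficient of (v - 16)^3 in the expansion is 1/16384, so F′′′(16) = 3! * (1/16384) = 3/8192.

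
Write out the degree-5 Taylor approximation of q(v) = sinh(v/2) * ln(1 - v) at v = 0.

-13*v^5/96 - 3*v^4/16 - v^3/4 - v^2/2

Multiply the two series term by term and collect like powers.
q(0) = 0
q′(0) = 0
q′′(0) = -1
q′′′(0) = -3/2
q^(4)(0) = -9/2
q^(5)(0) = -65/4
The Taylor polynomial is Σ q^(k)(0)/k! · v^k.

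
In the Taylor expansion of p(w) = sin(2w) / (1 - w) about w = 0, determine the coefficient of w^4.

2/3

Multiply the numerator's expansion by the denominator's geometric series.
[w^0] = 0;  [w^1] = 2;  [w^2] = 2;  [w^3] = 2/3;  [w^4] = 2/3.
So c_4 = p^(4)(0)/4! = 2/3.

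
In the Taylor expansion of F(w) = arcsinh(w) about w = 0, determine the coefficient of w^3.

F(0) = 0
F′(0) = 1
F′′(0) = 0
F′′′(0) = -1
The Taylor polynomial is Σ F^(k)(0)/k! · w^k.

-1/6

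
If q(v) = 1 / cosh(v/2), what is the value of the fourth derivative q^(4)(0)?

5/16

Invert the denominator's series and multiply.
The coefficient of v^4 in the expansion is 5/384, so q^(4)(0) = 4! * (5/384) = 5/16.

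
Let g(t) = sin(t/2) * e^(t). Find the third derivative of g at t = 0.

11/8

Take the Cauchy product of the two expansions.
From the series, [t^3] g = 11/48; multiply by 3! = 6 to get 11/8.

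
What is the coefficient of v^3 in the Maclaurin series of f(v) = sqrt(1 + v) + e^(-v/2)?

Combine the two series term by term.
f(0) = 2
f′(0) = 0
f′′(0) = 0
f′′′(0) = 1/4
The Taylor polynomial is Σ f^(k)(0)/k! · v^k.

1/24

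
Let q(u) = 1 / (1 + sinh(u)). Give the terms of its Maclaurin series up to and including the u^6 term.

Use the geometric series for the reciprocal, then substitute.
q(0) = 1
q′(0) = -1
q′′(0) = 2
q′′′(0) = -7
q^(4)(0) = 32
q^(5)(0) = -181
q^(6)(0) = 1232
Then c_k = q^(k)(0)/k! gives each Taylor coefficient.

77*u^6/45 - 181*u^5/120 + 4*u^4/3 - 7*u^3/6 + u^2 - u + 1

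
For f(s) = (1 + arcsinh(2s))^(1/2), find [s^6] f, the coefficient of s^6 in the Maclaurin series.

-769/720

Compose series: expand the inner function first, then feed it into the outer expansion.
[s^0] = 1;  [s^1] = 1;  [s^2] = -1/2;  [s^3] = -1/6;  [s^4] = 1/24;  [s^5] = 43/40;  [s^6] = -769/720.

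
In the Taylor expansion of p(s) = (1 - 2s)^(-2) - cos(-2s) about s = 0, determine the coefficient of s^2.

14

Expand each term separately and add.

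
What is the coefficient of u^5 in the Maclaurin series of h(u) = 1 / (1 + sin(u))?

Expand as Σ (-1)^k u^k with u equal to the inner function's series.
[u^0] = 1;  [u^1] = -1;  [u^2] = 1;  [u^3] = -5/6;  [u^4] = 2/3;  [u^5] = -61/120.

-61/120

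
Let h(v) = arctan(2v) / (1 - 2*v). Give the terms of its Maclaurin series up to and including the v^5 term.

Expand 1/(denominator) as a geometric series and multiply by the numerator's series.
[v^0] = 0;  [v^1] = 2;  [v^2] = 4;  [v^3] = 16/3;  [v^4] = 32/3;  [v^5] = 416/15.

416*v^5/15 + 32*v^4/3 + 16*v^3/3 + 4*v^2 + 2*v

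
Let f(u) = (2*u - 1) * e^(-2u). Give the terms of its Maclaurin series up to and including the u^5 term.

8*u^5/5 - 10*u^4/3 + 16*u^3/3 - 6*u^2 + 4*u - 1

Multiply each power in the prefactor through the base expansion.
[u^0] = -1;  [u^1] = 4;  [u^2] = -6;  [u^3] = 16/3;  [u^4] = -10/3;  [u^5] = 8/5.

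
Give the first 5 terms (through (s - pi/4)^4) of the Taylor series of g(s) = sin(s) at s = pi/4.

Apply the Taylor formula c_k = f^(k)(a)/k!.
g(pi/4) = sqrt(2)/2
g′(pi/4) = sqrt(2)/2
g′′(pi/4) = -sqrt(2)/2
g′′′(pi/4) = -sqrt(2)/2
g^(4)(pi/4) = sqrt(2)/2

sqrt(2)*(s - pi/4)^4/48 - sqrt(2)*(s - pi/4)^3/12 - sqrt(2)*(s - pi/4)^2/4 + sqrt(2)*(s - pi/4)/2 + sqrt(2)/2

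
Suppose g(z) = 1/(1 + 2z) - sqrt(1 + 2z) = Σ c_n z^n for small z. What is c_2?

Add the two expansions coefficient-wise.
g(0) = 0
g′(0) = -3
g′′(0) = 9
So c_2 = g′′(0)/2! = 9/2.

9/2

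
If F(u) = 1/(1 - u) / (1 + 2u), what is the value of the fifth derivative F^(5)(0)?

-2520

Take the Cauchy product of the two expansions.
From the series, [u^5] F = -21; multiply by 5! = 120 to get -2520.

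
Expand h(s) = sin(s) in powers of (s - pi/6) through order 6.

Compute the successive derivatives at the expansion point and divide by k!.
h(pi/6) = 1/2
h′(pi/6) = sqrt(3)/2
h′′(pi/6) = -1/2
h′′′(pi/6) = -sqrt(3)/2
h^(4)(pi/6) = 1/2
h^(5)(pi/6) = sqrt(3)/2
h^(6)(pi/6) = -1/2
Then c_k = h^(k)(pi/6)/k! gives each Taylor coefficient.

-(s - pi/6)^6/1440 + sqrt(3)*(s - pi/6)^5/240 + (s - pi/6)^4/48 - sqrt(3)*(s - pi/6)^3/12 - (s - pi/6)^2/4 + sqrt(3)*(s - pi/6)/2 + 1/2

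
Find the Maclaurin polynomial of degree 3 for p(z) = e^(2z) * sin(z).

11*z^3/6 + 2*z^2 + z

Take the Cauchy product of the two expansions.
p(0) = 0
p′(0) = 1
p′′(0) = 4
p′′′(0) = 11
Dividing each by k! gives the coefficients c_0, ..., c_3.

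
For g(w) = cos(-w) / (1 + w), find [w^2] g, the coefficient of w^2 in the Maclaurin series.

1/2

Expand each factor separately, then convolve coefficients.
[w^0] = 1;  [w^1] = -1;  [w^2] = 1/2.
So c_2 = g′′(0)/2! = 1/2.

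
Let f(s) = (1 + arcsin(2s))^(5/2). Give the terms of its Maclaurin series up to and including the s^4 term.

Substitute the inner expansion into the outer series and collect powers.
[s^0] = 1;  [s^1] = 5;  [s^2] = 15/2;  [s^3] = 35/6;  [s^4] = 75/8.

75*s^4/8 + 35*s^3/6 + 15*s^2/2 + 5*s + 1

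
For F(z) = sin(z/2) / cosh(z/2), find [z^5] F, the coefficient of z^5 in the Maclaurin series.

Divide the numerator series by the denominator series (power-series long division).
F(0) = 0
F′(0) = 1/2
F′′(0) = 0
F′′′(0) = -1/2
F^(4)(0) = 0
F^(5)(0) = 9/8

3/320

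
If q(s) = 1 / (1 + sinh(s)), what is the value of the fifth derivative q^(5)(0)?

Write 1/(1+u) = 1 - u + u^2 - u^3 + ... and substitute the series for u.
The coefficient of s^5 in the expansion is -181/120, so q^(5)(0) = 5! * (-181/120) = -181.

-181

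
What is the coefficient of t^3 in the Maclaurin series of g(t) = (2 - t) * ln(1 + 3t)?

Distribute the polynomial across the series and collect like powers.

45/2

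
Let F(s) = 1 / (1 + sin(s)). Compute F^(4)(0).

Use the geometric series for the reciprocal, then substitute.
From the series, [s^4] F = 2/3; multiply by 4! = 24 to get 16.

16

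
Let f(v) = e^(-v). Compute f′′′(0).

From the series, [v^3] f = -1/6; multiply by 3! = 6 to get -1.

-1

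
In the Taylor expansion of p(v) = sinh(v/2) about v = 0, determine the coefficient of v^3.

1/48

p(0) = 0
p′(0) = 1/2
p′′(0) = 0
p′′′(0) = 1/8
So c_3 = p′′′(0)/3! = 1/48.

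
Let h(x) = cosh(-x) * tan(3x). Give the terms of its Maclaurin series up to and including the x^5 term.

1481*x^5/40 + 21*x^3/2 + 3*x

Take the Cauchy product of the two expansions.
h(0) = 0
h′(0) = 3
h′′(0) = 0
h′′′(0) = 63
h^(4)(0) = 0
h^(5)(0) = 4443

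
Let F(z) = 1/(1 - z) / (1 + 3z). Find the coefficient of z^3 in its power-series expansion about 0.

-20

Expand each factor separately, then convolve coefficients.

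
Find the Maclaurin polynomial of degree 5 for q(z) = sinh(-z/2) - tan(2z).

Add the two expansions coefficient-wise.
[z^0] = 0;  [z^1] = -5/2;  [z^2] = 0;  [z^3] = -43/16;  [z^4] = 0;  [z^5] = -3277/768.

-3277*z^5/768 - 43*z^3/16 - 5*z/2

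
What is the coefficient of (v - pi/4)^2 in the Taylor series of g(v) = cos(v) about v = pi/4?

-sqrt(2)/4

g(pi/4) = sqrt(2)/2
g′(pi/4) = -sqrt(2)/2
g′′(pi/4) = -sqrt(2)/2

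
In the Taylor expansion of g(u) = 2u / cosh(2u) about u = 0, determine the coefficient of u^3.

-4

Write the quotient as an unknown series and match coefficients against numerator = denominator · series.
[u^0] = 0;  [u^1] = 2;  [u^2] = 0;  [u^3] = -4.
So c_3 = g′′′(0)/3! = -4.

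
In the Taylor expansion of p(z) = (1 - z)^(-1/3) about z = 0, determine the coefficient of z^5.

91/729

p(0) = 1
p′(0) = 1/3
p′′(0) = 4/9
p′′′(0) = 28/27
p^(4)(0) = 280/81
p^(5)(0) = 3640/243
Dividing each by k! gives the coefficients c_0, ..., c_5.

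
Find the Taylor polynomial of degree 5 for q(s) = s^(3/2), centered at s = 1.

[(s - 1)^0] = 1;  [(s - 1)^1] = 3/2;  [(s - 1)^2] = 3/8;  [(s - 1)^3] = -1/16;  [(s - 1)^4] = 3/128;  [(s - 1)^5] = -3/256.

-3*(s - 1)^5/256 + 3*(s - 1)^4/128 - (s - 1)^3/16 + 3*(s - 1)^2/8 + 3*(s - 1)/2 + 1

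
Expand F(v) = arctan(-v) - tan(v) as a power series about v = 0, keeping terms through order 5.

-v^5/3 - 2*v

Combine the two series term by term.
[v^0] = 0;  [v^1] = -2;  [v^2] = 0;  [v^3] = 0;  [v^4] = 0;  [v^5] = -1/3.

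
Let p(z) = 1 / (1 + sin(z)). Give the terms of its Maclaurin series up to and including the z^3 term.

-5*z^3/6 + z^2 - z + 1

Use the geometric series for the reciprocal, then substitute.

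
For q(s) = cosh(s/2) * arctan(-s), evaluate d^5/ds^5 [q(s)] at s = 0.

Multiply the two series term by term and collect like powers.
From the series, [s^5] q = -103/640; multiply by 5! = 120 to get -309/16.

-309/16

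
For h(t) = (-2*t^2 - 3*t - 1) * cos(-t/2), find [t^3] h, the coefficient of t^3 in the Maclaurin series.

Shift and add copies of the series according to the polynomial's terms.
h(0) = -1
h′(0) = -3
h′′(0) = -15/4
h′′′(0) = 9/4
Dividing each by k! gives the coefficients c_0, ..., c_3.

3/8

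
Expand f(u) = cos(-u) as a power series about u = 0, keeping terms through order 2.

Compute the successive derivatives at the expansion point and divide by k!.
f(0) = 1
f′(0) = 0
f′′(0) = -1
Dividing each by k! gives the coefficients c_0, ..., c_2.

1 - u^2/2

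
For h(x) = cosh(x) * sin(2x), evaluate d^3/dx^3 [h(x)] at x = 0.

Expand each factor separately, then convolve coefficients.
From the series, [x^3] h = -1/3; multiply by 3! = 6 to get -2.

-2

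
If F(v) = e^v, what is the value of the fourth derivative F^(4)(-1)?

e^(-1)

Differentiate repeatedly and evaluate at the center.
From the series, [(v + 1)^4] F = e^(-1)/24; multiply by 4! = 24 to get e^(-1).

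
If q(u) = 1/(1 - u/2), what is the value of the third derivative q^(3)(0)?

3/4

The coefficient of u^3 in the expansion is 1/8, so q′′′(0) = 3! * (1/8) = 3/4.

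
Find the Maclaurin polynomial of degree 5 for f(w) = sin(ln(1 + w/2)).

-w^5/384 + w^3/48 - w^2/8 + w/2

Plug the Maclaurin series of the inner function into that of the outer and collect terms.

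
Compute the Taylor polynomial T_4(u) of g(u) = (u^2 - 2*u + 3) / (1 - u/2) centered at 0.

3*u^4/16 + 3*u^3/8 + 3*u^2/4 - u/2 + 3

Shift and add copies of the series according to the polynomial's terms.
g(0) = 3
g′(0) = -1/2
g′′(0) = 3/2
g′′′(0) = 9/4
g^(4)(0) = 9/2
Then c_k = g^(k)(0)/k! gives each Taylor coefficient.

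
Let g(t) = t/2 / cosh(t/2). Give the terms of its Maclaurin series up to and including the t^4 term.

-t^3/16 + t/2

Invert the denominator's series and multiply.
g(0) = 0
g′(0) = 1/2
g′′(0) = 0
g′′′(0) = -3/8
g^(4)(0) = 0
Dividing each by k! gives the coefficients c_0, ..., c_4.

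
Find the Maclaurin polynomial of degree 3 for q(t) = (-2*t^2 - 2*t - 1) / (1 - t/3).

Distribute the polynomial across the series and collect like powers.
q(0) = -1
q′(0) = -7/3
q′′(0) = -50/9
q′′′(0) = -50/9

-25*t^3/27 - 25*t^2/9 - 7*t/3 - 1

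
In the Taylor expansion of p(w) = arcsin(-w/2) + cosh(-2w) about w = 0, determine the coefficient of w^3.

-1/48

Combine the two series term by term.
p(0) = 1
p′(0) = -1/2
p′′(0) = 4
p′′′(0) = -1/8
The Taylor polynomial is Σ p^(k)(0)/k! · w^k.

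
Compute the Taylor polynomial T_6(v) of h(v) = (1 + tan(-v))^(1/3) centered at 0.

-3947*v^6/32805 - 497*v^5/3645 - 28*v^4/243 - 14*v^3/81 - v^2/9 - v/3 + 1

Substitute the inner expansion into the outer series and collect powers.
h(0) = 1
h′(0) = -1/3
h′′(0) = -2/9
h′′′(0) = -28/27
h^(4)(0) = -224/81
h^(5)(0) = -3976/243
h^(6)(0) = -63152/729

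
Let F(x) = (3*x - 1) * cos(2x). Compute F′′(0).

Multiply each power in the prefactor through the base expansion.
From the series, [x^2] F = 2; multiply by 2! = 2 to get 4.

4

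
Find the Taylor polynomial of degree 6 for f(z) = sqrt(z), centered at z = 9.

-7*(z - 9)^6/60466176 + 7*(z - 9)^5/5038848 - 5*(z - 9)^4/279936 + (z - 9)^3/3888 - (z - 9)^2/216 + (z - 9)/6 + 3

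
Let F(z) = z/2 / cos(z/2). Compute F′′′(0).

Write the quotient as an unknown series and match coefficients against numerator = denominator · series.
The coefficient of z^3 in the expansion is 1/16, so F′′′(0) = 3! * (1/16) = 3/8.

3/8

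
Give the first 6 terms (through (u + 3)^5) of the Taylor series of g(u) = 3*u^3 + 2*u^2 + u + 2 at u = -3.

3*(u + 3)^3 - 25*(u + 3)^2 + 70*(u + 3) - 64

[(u + 3)^0] = -64;  [(u + 3)^1] = 70;  [(u + 3)^2] = -25;  [(u + 3)^3] = 3;  [(u + 3)^4] = 0;  [(u + 3)^5] = 0.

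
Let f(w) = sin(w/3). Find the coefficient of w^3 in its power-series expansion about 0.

f(0) = 0
f′(0) = 1/3
f′′(0) = 0
f′′′(0) = -1/27
So c_3 = f′′′(0)/3! = -1/162.

-1/162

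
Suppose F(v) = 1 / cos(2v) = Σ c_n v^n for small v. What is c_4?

10/3

Invert the denominator's series and multiply.
So c_4 = F^(4)(0)/4! = 10/3.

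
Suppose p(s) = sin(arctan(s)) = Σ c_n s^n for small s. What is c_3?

-1/2

Compose series: expand the inner function first, then feed it into the outer expansion.
[s^0] = 0;  [s^1] = 1;  [s^2] = 0;  [s^3] = -1/2.
So c_3 = p′′′(0)/3! = -1/2.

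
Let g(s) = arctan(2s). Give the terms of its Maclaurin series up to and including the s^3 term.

[s^0] = 0;  [s^1] = 2;  [s^2] = 0;  [s^3] = -8/3.

-8*s^3/3 + 2*s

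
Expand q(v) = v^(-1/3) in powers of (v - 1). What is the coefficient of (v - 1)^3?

Differentiate repeatedly and evaluate at the center.
q(1) = 1
q′(1) = -1/3
q′′(1) = 4/9
q′′′(1) = -28/27
So c_3 = q′′′(1)/3! = -14/81.

-14/81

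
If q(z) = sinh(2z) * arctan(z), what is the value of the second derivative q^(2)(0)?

Write out both Maclaurin series and multiply, keeping only the needed powers.
From the series, [z^2] q = 2; multiply by 2! = 2 to get 4.

4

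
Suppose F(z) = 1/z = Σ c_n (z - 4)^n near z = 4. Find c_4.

[(z - 4)^0] = 1/4;  [(z - 4)^1] = -1/16;  [(z - 4)^2] = 1/64;  [(z - 4)^3] = -1/256;  [(z - 4)^4] = 1/1024.

1/1024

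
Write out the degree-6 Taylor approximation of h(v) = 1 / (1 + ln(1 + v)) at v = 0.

3289*v^6/360 - 347*v^5/60 + 11*v^4/3 - 7*v^3/3 + 3*v^2/2 - v + 1

Write 1/(1+u) = 1 - u + u^2 - u^3 + ... and substitute the series for u.
[v^0] = 1;  [v^1] = -1;  [v^2] = 3/2;  [v^3] = -7/3;  [v^4] = 11/3;  [v^5] = -347/60;  [v^6] = 3289/360.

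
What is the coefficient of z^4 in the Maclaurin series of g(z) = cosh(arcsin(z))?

Plug the Maclaurin series of the inner function into that of the outer and collect terms.
g(0) = 1
g′(0) = 0
g′′(0) = 1
g′′′(0) = 0
g^(4)(0) = 5
Then c_k = g^(k)(0)/k! gives each Taylor coefficient.

5/24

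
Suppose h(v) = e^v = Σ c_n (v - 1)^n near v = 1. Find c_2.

[(v - 1)^0] = e;  [(v - 1)^1] = e;  [(v - 1)^2] = e/2.

e/2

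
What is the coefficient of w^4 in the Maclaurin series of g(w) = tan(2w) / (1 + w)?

-14/3

Write out both Maclaurin series and multiply, keeping only the needed powers.
g(0) = 0
g′(0) = 2
g′′(0) = -4
g′′′(0) = 28
g^(4)(0) = -112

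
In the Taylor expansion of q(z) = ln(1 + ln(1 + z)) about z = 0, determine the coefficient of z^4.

-35/24

Compose series: expand the inner function first, then feed it into the outer expansion.
q(0) = 0
q′(0) = 1
q′′(0) = -2
q′′′(0) = 7
q^(4)(0) = -35
So c_4 = q^(4)(0)/4! = -35/24.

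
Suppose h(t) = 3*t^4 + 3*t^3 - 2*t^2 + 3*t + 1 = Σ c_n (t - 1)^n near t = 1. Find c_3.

15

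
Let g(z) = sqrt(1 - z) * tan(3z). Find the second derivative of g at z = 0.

Expand each factor separately, then convolve coefficients.
The coefficient of z^2 in the expansion is -3/2, so g′′(0) = 2! * (-3/2) = -3.

-3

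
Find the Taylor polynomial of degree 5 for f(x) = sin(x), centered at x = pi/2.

Differentiate repeatedly and evaluate at the center.
[(x - pi/2)^0] = 1;  [(x - pi/2)^1] = 0;  [(x - pi/2)^2] = -1/2;  [(x - pi/2)^3] = 0;  [(x - pi/2)^4] = 1/24;  [(x - pi/2)^5] = 0.

(x - pi/2)^4/24 - (x - pi/2)^2/2 + 1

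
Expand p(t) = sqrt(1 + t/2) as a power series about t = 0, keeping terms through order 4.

Compute the successive derivatives at the expansion point and divide by k!.
[t^0] = 1;  [t^1] = 1/4;  [t^2] = -1/32;  [t^3] = 1/128;  [t^4] = -5/2048.

-5*t^4/2048 + t^3/128 - t^2/32 + t/4 + 1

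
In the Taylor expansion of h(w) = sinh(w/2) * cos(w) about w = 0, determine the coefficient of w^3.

Multiply the two series term by term and collect like powers.
So c_3 = h′′′(0)/3! = -11/48.

-11/48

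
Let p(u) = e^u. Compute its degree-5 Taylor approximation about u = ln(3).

Use the known series and substitute for the argument.
[(u - ln(3))^0] = 3;  [(u - ln(3))^1] = 3;  [(u - ln(3))^2] = 3/2;  [(u - ln(3))^3] = 1/2;  [(u - ln(3))^4] = 1/8;  [(u - ln(3))^5] = 1/40.

(u - ln(3))^5/40 + (u - ln(3))^4/8 + (u - ln(3))^3/2 + 3*(u - ln(3))^2/2 + 3*(u - ln(3)) + 3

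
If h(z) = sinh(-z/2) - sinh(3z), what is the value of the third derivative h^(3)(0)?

Expand each term separately and add.
The coefficient of z^3 in the expansion is -217/48, so h′′′(0) = 3! * (-217/48) = -217/8.

-217/8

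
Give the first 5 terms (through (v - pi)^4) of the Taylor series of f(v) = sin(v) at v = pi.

(v - pi)^3/6 - (v - pi)

Apply the Taylor formula c_k = f^(k)(a)/k!.
f(pi) = 0
f′(pi) = -1
f′′(pi) = 0
f′′′(pi) = 1
f^(4)(pi) = 0
Then c_k = f^(k)(pi)/k! gives each Taylor coefficient.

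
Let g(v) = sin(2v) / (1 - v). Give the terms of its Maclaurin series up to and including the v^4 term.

2*v^4/3 + 2*v^3/3 + 2*v^2 + 2*v

Write out both Maclaurin series and multiply, keeping only the needed powers.
g(0) = 0
g′(0) = 2
g′′(0) = 4
g′′′(0) = 4
g^(4)(0) = 16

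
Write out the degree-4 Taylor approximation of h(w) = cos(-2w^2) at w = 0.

1 - 2*w^4

h(0) = 1
h′(0) = 0
h′′(0) = 0
h′′′(0) = 0
h^(4)(0) = -48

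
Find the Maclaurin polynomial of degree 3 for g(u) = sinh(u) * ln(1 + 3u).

Take the Cauchy product of the two expansions.
g(0) = 0
g′(0) = 0
g′′(0) = 6
g′′′(0) = -27

-9*u^3/2 + 3*u^2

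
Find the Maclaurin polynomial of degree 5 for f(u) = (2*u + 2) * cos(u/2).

Multiply each power in the prefactor through the base expansion.

u^5/192 + u^4/192 - u^3/4 - u^2/4 + 2*u + 2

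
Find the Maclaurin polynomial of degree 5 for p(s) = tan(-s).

-2*s^5/15 - s^3/3 - s

p(0) = 0
p′(0) = -1
p′′(0) = 0
p′′′(0) = -2
p^(4)(0) = 0
p^(5)(0) = -16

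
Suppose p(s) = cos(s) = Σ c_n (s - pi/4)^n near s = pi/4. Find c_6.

p(pi/4) = sqrt(2)/2
p′(pi/4) = -sqrt(2)/2
p′′(pi/4) = -sqrt(2)/2
p′′′(pi/4) = sqrt(2)/2
p^(4)(pi/4) = sqrt(2)/2
p^(5)(pi/4) = -sqrt(2)/2
p^(6)(pi/4) = -sqrt(2)/2
Dividing each by k! gives the coefficients c_0, ..., c_6.

-sqrt(2)/1440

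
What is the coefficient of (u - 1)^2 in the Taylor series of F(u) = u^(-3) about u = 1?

[(u - 1)^0] = 1;  [(u - 1)^1] = -3;  [(u - 1)^2] = 6.
So c_2 = F′′(1)/2! = 6.

6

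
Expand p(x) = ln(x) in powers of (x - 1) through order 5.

(x - 1)^5/5 - (x - 1)^4/4 + (x - 1)^3/3 - (x - 1)^2/2 + (x - 1)

Compute the successive derivatives at the expansion point and divide by k!.
p(1) = 0
p′(1) = 1
p′′(1) = -1
p′′′(1) = 2
p^(4)(1) = -6
p^(5)(1) = 24
The Taylor polynomial is Σ p^(k)(1)/k! · (x - 1)^k.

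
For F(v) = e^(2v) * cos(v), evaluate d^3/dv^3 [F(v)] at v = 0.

2

Expand each factor separately, then convolve coefficients.
The coefficient of v^3 in the expansion is 1/3, so F′′′(0) = 3! * (1/3) = 2.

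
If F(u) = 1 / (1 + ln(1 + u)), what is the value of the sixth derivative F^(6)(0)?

Write 1/(1+u) = 1 - u + u^2 - u^3 + ... and substitute the series for u.
From the series, [u^6] F = 3289/360; multiply by 6! = 720 to get 6578.

6578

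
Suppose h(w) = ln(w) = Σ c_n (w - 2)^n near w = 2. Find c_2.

-1/8

h(2) = ln(2)
h′(2) = 1/2
h′′(2) = -1/4
Dividing each by k! gives the coefficients c_0, ..., c_2.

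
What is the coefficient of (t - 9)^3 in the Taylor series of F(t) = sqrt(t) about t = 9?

Compute the successive derivatives at the expansion point and divide by k!.
F(9) = 3
F′(9) = 1/6
F′′(9) = -1/108
F′′′(9) = 1/648
So c_3 = F′′′(9)/3! = 1/3888.

1/3888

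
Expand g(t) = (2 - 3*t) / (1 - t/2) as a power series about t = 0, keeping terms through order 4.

-t^4/4 - t^3/2 - t^2 - 2*t + 2

Multiply each power in the prefactor through the base expansion.
g(0) = 2
g′(0) = -2
g′′(0) = -2
g′′′(0) = -3
g^(4)(0) = -6
Dividing each by k! gives the coefficients c_0, ..., c_4.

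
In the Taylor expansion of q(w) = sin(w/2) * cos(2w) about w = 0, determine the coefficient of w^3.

-49/48

Write out both Maclaurin series and multiply, keeping only the needed powers.
[w^0] = 0;  [w^1] = 1/2;  [w^2] = 0;  [w^3] = -49/48.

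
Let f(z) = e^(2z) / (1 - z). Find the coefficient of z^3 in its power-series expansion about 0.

Expand each factor separately, then convolve coefficients.
f(0) = 1
f′(0) = 3
f′′(0) = 10
f′′′(0) = 38
So c_3 = f′′′(0)/3! = 19/3.

19/3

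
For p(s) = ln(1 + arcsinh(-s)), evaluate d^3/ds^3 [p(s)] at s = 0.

Compose series: expand the inner function first, then feed it into the outer expansion.
From the series, [s^3] p = -1/6; multiply by 3! = 6 to get -1.

-1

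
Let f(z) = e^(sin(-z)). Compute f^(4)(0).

-3

Let u equal the inner series; expand the outer function in u and truncate.
The coefficient of z^4 in the expansion is -1/8, so f^(4)(0) = 4! * (-1/8) = -3.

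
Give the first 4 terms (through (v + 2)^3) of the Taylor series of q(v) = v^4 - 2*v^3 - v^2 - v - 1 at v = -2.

-10*(v + 2)^3 + 35*(v + 2)^2 - 53*(v + 2) + 29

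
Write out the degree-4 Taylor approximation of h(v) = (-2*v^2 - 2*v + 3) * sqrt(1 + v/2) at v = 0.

Multiply each power in the prefactor through the base expansion.
h(0) = 3
h′(0) = -5/4
h′′(0) = -83/16
h′′′(0) = -159/64
h^(4)(0) = 243/256

81*v^4/2048 - 53*v^3/128 - 83*v^2/32 - 5*v/4 + 3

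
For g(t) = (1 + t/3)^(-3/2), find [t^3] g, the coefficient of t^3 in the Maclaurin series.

-35/432

g(0) = 1
g′(0) = -1/2
g′′(0) = 5/12
g′′′(0) = -35/72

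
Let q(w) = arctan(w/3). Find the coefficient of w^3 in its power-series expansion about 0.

-1/81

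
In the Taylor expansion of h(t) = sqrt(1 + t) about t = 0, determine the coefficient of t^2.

[t^0] = 1;  [t^1] = 1/2;  [t^2] = -1/8.

-1/8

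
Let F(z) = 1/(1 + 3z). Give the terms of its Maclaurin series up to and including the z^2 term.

Apply the Taylor formula c_k = f^(k)(a)/k!.
F(0) = 1
F′(0) = -3
F′′(0) = 18

9*z^2 - 3*z + 1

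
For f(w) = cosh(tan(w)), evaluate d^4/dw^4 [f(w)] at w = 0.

Compose series: expand the inner function first, then feed it into the outer expansion.
The coefficient of w^4 in the expansion is 3/8, so f^(4)(0) = 4! * (3/8) = 9.

9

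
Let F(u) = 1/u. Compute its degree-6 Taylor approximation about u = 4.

(u - 4)^6/16384 - (u - 4)^5/4096 + (u - 4)^4/1024 - (u - 4)^3/256 + (u - 4)^2/64 - (u - 4)/16 + 1/4

[(u - 4)^0] = 1/4;  [(u - 4)^1] = -1/16;  [(u - 4)^2] = 1/64;  [(u - 4)^3] = -1/256;  [(u - 4)^4] = 1/1024;  [(u - 4)^5] = -1/4096;  [(u - 4)^6] = 1/16384.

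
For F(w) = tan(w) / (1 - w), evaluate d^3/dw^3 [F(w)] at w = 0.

Write out both Maclaurin series and multiply, keeping only the needed powers.
From the series, [w^3] F = 4/3; multiply by 3! = 6 to get 8.

8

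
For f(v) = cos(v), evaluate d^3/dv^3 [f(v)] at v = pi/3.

From the series, [(v - pi/3)^3] f = sqrt(3)/12; multiply by 3! = 6 to get sqrt(3)/2.

sqrt(3)/2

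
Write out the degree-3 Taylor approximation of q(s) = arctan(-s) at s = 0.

s^3/3 - s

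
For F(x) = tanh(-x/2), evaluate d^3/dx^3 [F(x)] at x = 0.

The coefficient of x^3 in the expansion is 1/24, so F′′′(0) = 3! * (1/24) = 1/4.

1/4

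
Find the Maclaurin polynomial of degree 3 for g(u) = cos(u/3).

1 - u^2/18

g(0) = 1
g′(0) = 0
g′′(0) = -1/9
g′′′(0) = 0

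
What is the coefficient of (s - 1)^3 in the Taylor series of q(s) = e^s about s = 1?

[(s - 1)^0] = e;  [(s - 1)^1] = e;  [(s - 1)^2] = e/2;  [(s - 1)^3] = e/6.

e/6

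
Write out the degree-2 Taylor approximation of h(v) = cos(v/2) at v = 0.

h(0) = 1
h′(0) = 0
h′′(0) = -1/4
Dividing each by k! gives the coefficients c_0, ..., c_2.

1 - v^2/8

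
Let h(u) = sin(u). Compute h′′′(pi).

From the series, [(u - pi)^3] h = 1/6; multiply by 3! = 6 to get 1.

1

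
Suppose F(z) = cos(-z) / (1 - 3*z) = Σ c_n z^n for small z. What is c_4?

1837/24

Expand 1/(denominator) as a geometric series and multiply by the numerator's series.
[z^0] = 1;  [z^1] = 3;  [z^2] = 17/2;  [z^3] = 51/2;  [z^4] = 1837/24.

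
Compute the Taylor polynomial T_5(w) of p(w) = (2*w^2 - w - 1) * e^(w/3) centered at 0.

43*w^5/3645 + 203*w^4/1944 + 49*w^3/81 + 29*w^2/18 - 4*w/3 - 1

Multiply each power in the prefactor through the base expansion.
p(0) = -1
p′(0) = -4/3
p′′(0) = 29/9
p′′′(0) = 98/27
p^(4)(0) = 203/81
p^(5)(0) = 344/243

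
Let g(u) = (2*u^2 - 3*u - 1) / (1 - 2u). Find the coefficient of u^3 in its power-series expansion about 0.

Multiply each power in the prefactor through the base expansion.
g(0) = -1
g′(0) = -5
g′′(0) = -16
g′′′(0) = -96
So c_3 = g′′′(0)/3! = -16.

-16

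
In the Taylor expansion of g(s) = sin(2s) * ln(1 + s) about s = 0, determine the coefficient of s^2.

Expand each factor separately, then convolve coefficients.
g(0) = 0
g′(0) = 0
g′′(0) = 4
So c_2 = g′′(0)/2! = 2.

2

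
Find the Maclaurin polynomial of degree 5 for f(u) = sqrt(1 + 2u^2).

Apply the Taylor formula c_k = f^(k)(a)/k!.
f(0) = 1
f′(0) = 0
f′′(0) = 2
f′′′(0) = 0
f^(4)(0) = -12
f^(5)(0) = 0

-u^4/2 + u^2 + 1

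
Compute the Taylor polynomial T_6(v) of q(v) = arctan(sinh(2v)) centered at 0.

4*v^5/3 - 4*v^3/3 + 2*v

Compose series: expand the inner function first, then feed it into the outer expansion.
q(0) = 0
q′(0) = 2
q′′(0) = 0
q′′′(0) = -8
q^(4)(0) = 0
q^(5)(0) = 160
q^(6)(0) = 0
Dividing each by k! gives the coefficients c_0, ..., c_6.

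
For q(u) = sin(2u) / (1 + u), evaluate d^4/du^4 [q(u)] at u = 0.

Expand each factor separately, then convolve coefficients.
From the series, [u^4] q = -2/3; multiply by 4! = 24 to get -16.

-16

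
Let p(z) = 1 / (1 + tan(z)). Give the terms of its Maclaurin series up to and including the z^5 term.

-32*z^5/15 + 5*z^4/3 - 4*z^3/3 + z^2 - z + 1

Expand as Σ (-1)^k u^k with u equal to the inner function's series.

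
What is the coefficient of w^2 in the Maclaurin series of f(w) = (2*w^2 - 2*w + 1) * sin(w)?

Distribute the polynomial across the series and collect like powers.
f(0) = 0
f′(0) = 1
f′′(0) = -4

-2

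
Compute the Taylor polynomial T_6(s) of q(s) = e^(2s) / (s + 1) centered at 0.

Expand 1/(denominator) as a geometric series and multiply by the numerator's series.
[s^0] = 1;  [s^1] = 1;  [s^2] = 1;  [s^3] = 1/3;  [s^4] = 1/3;  [s^5] = -1/15;  [s^6] = 7/45.

7*s^6/45 - s^5/15 + s^4/3 + s^3/3 + s^2 + s + 1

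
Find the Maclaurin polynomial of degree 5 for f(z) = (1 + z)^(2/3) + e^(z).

803*z^5/29160 + 25*z^4/1944 + 35*z^3/162 + 7*z^2/18 + 5*z/3 + 2

Add the two expansions coefficient-wise.
f(0) = 2
f′(0) = 5/3
f′′(0) = 7/9
f′′′(0) = 35/27
f^(4)(0) = 25/81
f^(5)(0) = 803/243
Then c_k = f^(k)(0)/k! gives each Taylor coefficient.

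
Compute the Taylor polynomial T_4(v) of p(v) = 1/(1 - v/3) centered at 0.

Apply the Taylor formula c_k = f^(k)(a)/k!.
p(0) = 1
p′(0) = 1/3
p′′(0) = 2/9
p′′′(0) = 2/9
p^(4)(0) = 8/27
Then c_k = p^(k)(0)/k! gives each Taylor coefficient.

v^4/81 + v^3/27 + v^2/9 + v/3 + 1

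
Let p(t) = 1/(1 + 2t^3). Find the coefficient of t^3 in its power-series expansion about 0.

p(0) = 1
p′(0) = 0
p′′(0) = 0
p′′′(0) = -12
So c_3 = p′′′(0)/3! = -2.

-2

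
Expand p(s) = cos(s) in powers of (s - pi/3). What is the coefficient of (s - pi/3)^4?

Use the known series and substitute for the argument.
p(pi/3) = 1/2
p′(pi/3) = -sqrt(3)/2
p′′(pi/3) = -1/2
p′′′(pi/3) = sqrt(3)/2
p^(4)(pi/3) = 1/2
So c_4 = p^(4)(pi/3)/4! = 1/48.

1/48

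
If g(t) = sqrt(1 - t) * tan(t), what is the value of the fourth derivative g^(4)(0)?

-11/2

Multiply the two series term by term and collect like powers.
From the series, [t^4] g = -11/48; multiply by 4! = 24 to get -11/2.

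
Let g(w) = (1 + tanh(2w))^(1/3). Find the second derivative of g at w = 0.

Let u equal the inner series; expand the outer function in u and truncate.
The coefficient of w^2 in the expansion is -4/9, so g′′(0) = 2! * (-4/9) = -8/9.

-8/9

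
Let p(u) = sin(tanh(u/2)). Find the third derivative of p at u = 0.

Plug the Maclaurin series of the inner function into that of the outer and collect terms.
The coefficient of u^3 in the expansion is -1/16, so p′′′(0) = 3! * (-1/16) = -3/8.

-3/8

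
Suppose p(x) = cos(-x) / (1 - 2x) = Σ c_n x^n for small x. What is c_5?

Take the Cauchy product of the two expansions.

337/12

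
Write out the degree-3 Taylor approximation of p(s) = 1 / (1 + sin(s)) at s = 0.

-5*s^3/6 + s^2 - s + 1

Write 1/(1+u) = 1 - u + u^2 - u^3 + ... and substitute the series for u.
[s^0] = 1;  [s^1] = -1;  [s^2] = 1;  [s^3] = -5/6.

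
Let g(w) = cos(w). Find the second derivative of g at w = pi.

1

Apply the Taylor formula c_k = f^(k)(a)/k!.
The coefficient of (w - pi)^2 in the expansion is 1/2, so g′′(pi) = 2! * (1/2) = 1.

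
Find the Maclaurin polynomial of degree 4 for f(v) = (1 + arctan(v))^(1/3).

8*v^4/243 - 4*v^3/81 - v^2/9 + v/3 + 1

Let u equal the inner series; expand the outer function in u and truncate.
f(0) = 1
f′(0) = 1/3
f′′(0) = -2/9
f′′′(0) = -8/27
f^(4)(0) = 64/81
Then c_k = f^(k)(0)/k! gives each Taylor coefficient.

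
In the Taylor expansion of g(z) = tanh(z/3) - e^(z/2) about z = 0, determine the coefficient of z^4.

-1/384

Expand each term separately and add.
So c_4 = g^(4)(0)/4! = -1/384.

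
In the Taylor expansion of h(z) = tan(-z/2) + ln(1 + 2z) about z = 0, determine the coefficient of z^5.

307/48

Combine the two series term by term.
h(0) = 0
h′(0) = 3/2
h′′(0) = -4
h′′′(0) = 63/4
h^(4)(0) = -96
h^(5)(0) = 1535/2
So c_5 = h^(5)(0)/5! = 307/48.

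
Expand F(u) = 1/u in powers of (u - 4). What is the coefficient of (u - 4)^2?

F(4) = 1/4
F′(4) = -1/16
F′′(4) = 1/32
The Taylor polynomial is Σ F^(k)(4)/k! · (u - 4)^k.

1/64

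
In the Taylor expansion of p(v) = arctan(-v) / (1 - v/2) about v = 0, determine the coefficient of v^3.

1/12

Multiply the two series term by term and collect like powers.
p(0) = 0
p′(0) = -1
p′′(0) = -1
p′′′(0) = 1/2
So c_3 = p′′′(0)/3! = 1/12.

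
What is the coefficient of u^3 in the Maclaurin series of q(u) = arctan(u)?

-1/3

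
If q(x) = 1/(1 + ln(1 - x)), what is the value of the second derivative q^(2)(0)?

3

Plug the Maclaurin series of the inner function into that of the outer and collect terms.
The coefficient of x^2 in the expansion is 3/2, so q′′(0) = 2! * (3/2) = 3.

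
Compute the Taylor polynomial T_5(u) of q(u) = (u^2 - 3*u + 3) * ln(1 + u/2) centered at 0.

Distribute the polynomial across the series and collect like powers.
q(0) = 0
q′(0) = 3/2
q′′(0) = -15/4
q′′′(0) = 6
q^(4)(0) = -57/8
q^(5)(0) = 103/8
The Taylor polynomial is Σ q^(k)(0)/k! · u^k.

103*u^5/960 - 19*u^4/64 + u^3 - 15*u^2/8 + 3*u/2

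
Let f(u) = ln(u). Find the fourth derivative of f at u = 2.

The coefficient of (u - 2)^4 in the expansion is -1/64, so f^(4)(2) = 4! * (-1/64) = -3/8.

-3/8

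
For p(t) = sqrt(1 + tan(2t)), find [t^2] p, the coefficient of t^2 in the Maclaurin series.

-1/2

Plug the Maclaurin series of the inner function into that of the outer and collect terms.
p(0) = 1
p′(0) = 1
p′′(0) = -1
So c_2 = p′′(0)/2! = -1/2.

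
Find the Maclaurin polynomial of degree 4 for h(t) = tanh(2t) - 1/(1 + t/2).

-t^4/16 - 61*t^3/24 - t^2/4 + 5*t/2 - 1

Combine the two series term by term.
h(0) = -1
h′(0) = 5/2
h′′(0) = -1/2
h′′′(0) = -61/4
h^(4)(0) = -3/2
The Taylor polynomial is Σ h^(k)(0)/k! · t^k.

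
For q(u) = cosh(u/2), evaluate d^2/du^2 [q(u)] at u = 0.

1/4

Differentiate repeatedly and evaluate at the center.
The coefficient of u^2 in the expansion is 1/8, so q′′(0) = 2! * (1/8) = 1/4.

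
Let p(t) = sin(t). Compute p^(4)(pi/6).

1/2

The coefficient of (t - pi/6)^4 in the expansion is 1/48, so p^(4)(pi/6) = 4! * (1/48) = 1/2.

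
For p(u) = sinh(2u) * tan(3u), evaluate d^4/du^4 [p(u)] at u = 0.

528

Write out both Maclaurin series and multiply, keeping only the needed powers.
The coefficient of u^4 in the expansion is 22, so p^(4)(0) = 4! * (22) = 528.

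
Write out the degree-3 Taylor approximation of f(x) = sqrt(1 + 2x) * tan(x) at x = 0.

-x^3/6 + x^2 + x

Expand each factor separately, then convolve coefficients.
f(0) = 0
f′(0) = 1
f′′(0) = 2
f′′′(0) = -1
The Taylor polynomial is Σ f^(k)(0)/k! · x^k.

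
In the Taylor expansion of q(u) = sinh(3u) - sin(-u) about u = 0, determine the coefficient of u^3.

13/3

Expand each term separately and add.
q(0) = 0
q′(0) = 4
q′′(0) = 0
q′′′(0) = 26
The Taylor polynomial is Σ q^(k)(0)/k! · u^k.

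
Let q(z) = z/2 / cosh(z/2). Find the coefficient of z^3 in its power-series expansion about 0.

-1/16

Write the quotient as an unknown series and match coefficients against numerator = denominator · series.
[z^0] = 0;  [z^1] = 1/2;  [z^2] = 0;  [z^3] = -1/16.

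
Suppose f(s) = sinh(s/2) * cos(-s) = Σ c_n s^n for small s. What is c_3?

Write out both Maclaurin series and multiply, keeping only the needed powers.
f(0) = 0
f′(0) = 1/2
f′′(0) = 0
f′′′(0) = -11/8

-11/48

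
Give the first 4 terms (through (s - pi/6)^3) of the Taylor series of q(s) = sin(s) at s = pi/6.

-sqrt(3)*(s - pi/6)^3/12 - (s - pi/6)^2/4 + sqrt(3)*(s - pi/6)/2 + 1/2

[(s - pi/6)^0] = 1/2;  [(s - pi/6)^1] = sqrt(3)/2;  [(s - pi/6)^2] = -1/4;  [(s - pi/6)^3] = -sqrt(3)/12.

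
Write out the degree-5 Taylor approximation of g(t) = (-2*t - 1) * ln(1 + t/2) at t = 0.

Shift and add copies of the series according to the polynomial's terms.

t^5/40 - 13*t^4/192 + 5*t^3/24 - 7*t^2/8 - t/2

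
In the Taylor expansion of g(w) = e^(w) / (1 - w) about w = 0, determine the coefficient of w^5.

Expand 1/(denominator) as a geometric series and multiply by the numerator's series.
g(0) = 1
g′(0) = 2
g′′(0) = 5
g′′′(0) = 16
g^(4)(0) = 65
g^(5)(0) = 326
So c_5 = g^(5)(0)/5! = 163/60.

163/60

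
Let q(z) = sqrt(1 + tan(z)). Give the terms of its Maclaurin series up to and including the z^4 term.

Substitute the inner expansion into the outer series and collect powers.

-47*z^4/384 + 11*z^3/48 - z^2/8 + z/2 + 1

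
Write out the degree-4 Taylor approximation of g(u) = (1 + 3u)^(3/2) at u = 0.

243*u^4/128 - 27*u^3/16 + 27*u^2/8 + 9*u/2 + 1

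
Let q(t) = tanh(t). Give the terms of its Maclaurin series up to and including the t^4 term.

[t^0] = 0;  [t^1] = 1;  [t^2] = 0;  [t^3] = -1/3;  [t^4] = 0.

-t^3/3 + t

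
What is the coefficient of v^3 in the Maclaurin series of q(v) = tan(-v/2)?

-1/24

q(0) = 0
q′(0) = -1/2
q′′(0) = 0
q′′′(0) = -1/4
Then c_k = q^(k)(0)/k! gives each Taylor coefficient.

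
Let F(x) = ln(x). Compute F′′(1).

The coefficient of (x - 1)^2 in the expansion is -1/2, so F′′(1) = 2! * (-1/2) = -1.

-1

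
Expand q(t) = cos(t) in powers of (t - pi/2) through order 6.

Compute the successive derivatives at the expansion point and divide by k!.

-(t - pi/2)^5/120 + (t - pi/2)^3/6 - (t - pi/2)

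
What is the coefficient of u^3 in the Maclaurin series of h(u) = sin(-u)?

1/6

Use the known series and substitute for the argument.
h(0) = 0
h′(0) = -1
h′′(0) = 0
h′′′(0) = 1
So c_3 = h′′′(0)/3! = 1/6.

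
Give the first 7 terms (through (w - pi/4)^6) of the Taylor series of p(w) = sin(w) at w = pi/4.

-sqrt(2)*(w - pi/4)^6/1440 + sqrt(2)*(w - pi/4)^5/240 + sqrt(2)*(w - pi/4)^4/48 - sqrt(2)*(w - pi/4)^3/12 - sqrt(2)*(w - pi/4)^2/4 + sqrt(2)*(w - pi/4)/2 + sqrt(2)/2

p(pi/4) = sqrt(2)/2
p′(pi/4) = sqrt(2)/2
p′′(pi/4) = -sqrt(2)/2
p′′′(pi/4) = -sqrt(2)/2
p^(4)(pi/4) = sqrt(2)/2
p^(5)(pi/4) = sqrt(2)/2
p^(6)(pi/4) = -sqrt(2)/2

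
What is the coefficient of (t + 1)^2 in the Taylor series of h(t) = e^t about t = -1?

Compute the successive derivatives at the expansion point and divide by k!.
h(-1) = e^(-1)
h′(-1) = e^(-1)
h′′(-1) = e^(-1)
So c_2 = h′′(-1)/2! = e^(-1)/2.

e^(-1)/2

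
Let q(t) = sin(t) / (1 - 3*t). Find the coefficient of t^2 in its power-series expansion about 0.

Use 1/(1 - r) = Σ r^k on the denominator, then take the Cauchy product.
q(0) = 0
q′(0) = 1
q′′(0) = 6
Dividing each by k! gives the coefficients c_0, ..., c_2.

3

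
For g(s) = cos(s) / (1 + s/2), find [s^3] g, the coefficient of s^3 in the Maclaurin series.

1/8

Multiply the two series term by term and collect like powers.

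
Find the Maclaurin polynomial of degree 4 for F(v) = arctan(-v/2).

v^3/24 - v/2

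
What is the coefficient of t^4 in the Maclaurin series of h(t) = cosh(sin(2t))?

Plug the Maclaurin series of the inner function into that of the outer and collect terms.
[t^0] = 1;  [t^1] = 0;  [t^2] = 2;  [t^3] = 0;  [t^4] = -2.
So c_4 = h^(4)(0)/4! = -2.

-2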